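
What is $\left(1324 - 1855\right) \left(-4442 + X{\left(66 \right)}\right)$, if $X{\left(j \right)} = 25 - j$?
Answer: $2380473$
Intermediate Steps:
$\left(1324 - 1855\right) \left(-4442 + X{\left(66 \right)}\right) = \left(1324 - 1855\right) \left(-4442 + \left(25 - 66\right)\right) = - 531 \left(-4442 + \left(25 - 66\right)\right) = - 531 \left(-4442 - 41\right) = \left(-531\right) \left(-4483\right) = 2380473$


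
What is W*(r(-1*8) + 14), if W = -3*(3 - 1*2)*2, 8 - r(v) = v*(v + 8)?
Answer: -132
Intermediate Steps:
r(v) = 8 - v*(8 + v) (r(v) = 8 - v*(v + 8) = 8 - v*(8 + v))
W = -6 (W = -3*(3 - 2)*2 = -3*1*2 = -3*2 = -6)
W*(r(-1*8) + 14) = -6*((8 - (-1*8)² - (-8)*8) + 14) = -6*((8 - 1*(-8)² - 8*(-8)) + 14) = -6*((8 - 1*64 + 64) + 14) = -6*((8 - 64 + 64) + 14) = -6*(8 + 14) = -6*22 = -132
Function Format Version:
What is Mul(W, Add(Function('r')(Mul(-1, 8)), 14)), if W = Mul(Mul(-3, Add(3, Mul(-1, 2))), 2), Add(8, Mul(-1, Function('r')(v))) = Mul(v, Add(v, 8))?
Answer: -132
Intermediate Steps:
Function('r')(v) = Add(8, Mul(-1, v, Add(8, v))) (Function('r')(v) = Add(8, Mul(-1, Mul(v, Add(v, 8)))) = Add(8, Mul(-1, Mul(v, Add(8, v)))) = Add(8, Mul(-1, v, Add(8, v))))
W = -6 (W = Mul(Mul(-3, Add(3, -2)), 2) = Mul(Mul(-3, 1), 2) = Mul(-3, 2) = -6)
Mul(W, Add(Function('r')(Mul(-1, 8)), 14)) = Mul(-6, Add(Add(8, Mul(-1, Pow(Mul(-1, 8), 2)), Mul(-8, Mul(-1, 8))), 14)) = Mul(-6, Add(Add(8, Mul(-1, Pow(-8, 2)), Mul(-8, -8)), 14)) = Mul(-6, Add(Add(8, Mul(-1, 64), 64), 14)) = Mul(-6, Add(Add(8, -64, 64), 14)) = Mul(-6, Add(8, 14)) = Mul(-6, 22) = -132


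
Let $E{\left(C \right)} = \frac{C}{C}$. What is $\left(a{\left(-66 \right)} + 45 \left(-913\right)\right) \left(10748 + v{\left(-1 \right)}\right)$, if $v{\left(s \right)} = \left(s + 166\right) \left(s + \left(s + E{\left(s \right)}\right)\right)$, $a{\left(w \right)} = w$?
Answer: $-435501033$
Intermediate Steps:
$E{\left(C \right)} = 1$
$v{\left(s \right)} = \left(1 + 2 s\right) \left(166 + s\right)$ ($v{\left(s \right)} = \left(s + 166\right) \left(s + \left(s + 1\right)\right) = \left(166 + s\right) \left(s + \left(1 + s\right)\right) = \left(166 + s\right) \left(1 + 2 s\right) = \left(1 + 2 s\right) \left(166 + s\right)$)
$\left(a{\left(-66 \right)} + 45 \left(-913\right)\right) \left(10748 + v{\left(-1 \right)}\right) = \left(-66 + 45 \left(-913\right)\right) \left(10748 + \left(166 + 2 \left(-1\right)^{2} + 333 \left(-1\right)\right)\right) = \left(-66 - 41085\right) \left(10748 + \left(166 + 2 \cdot 1 - 333\right)\right) = - 41151 \left(10748 + \left(166 + 2 - 333\right)\right) = - 41151 \left(10748 - 165\right) = \left(-41151\right) 10583 = -435501033$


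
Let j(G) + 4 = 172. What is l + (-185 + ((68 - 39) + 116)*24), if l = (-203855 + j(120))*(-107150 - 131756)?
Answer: 48662049717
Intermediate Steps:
j(G) = 168 (j(G) = -4 + 172 = 168)
l = 48662046422 (l = (-203855 + 168)*(-107150 - 131756) = -203687*(-238906) = 48662046422)
l + (-185 + ((68 - 39) + 116)*24) = 48662046422 + (-185 + ((68 - 39) + 116)*24) = 48662046422 + (-185 + (29 + 116)*24) = 48662046422 + (-185 + 145*24) = 48662046422 + (-185 + 3480) = 48662046422 + 3295 = 48662049717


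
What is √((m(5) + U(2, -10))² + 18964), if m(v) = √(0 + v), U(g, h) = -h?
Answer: √(19069 + 20*√5) ≈ 138.25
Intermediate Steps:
m(v) = √v
√((m(5) + U(2, -10))² + 18964) = √((√5 - 1*(-10))² + 18964) = √((√5 + 10)² + 18964) = √((10 + √5)² + 18964) = √(18964 + (10 + √5)²)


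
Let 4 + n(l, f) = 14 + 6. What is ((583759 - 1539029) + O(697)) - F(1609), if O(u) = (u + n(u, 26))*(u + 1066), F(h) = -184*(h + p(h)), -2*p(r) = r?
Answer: 449777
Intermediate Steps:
p(r) = -r/2
n(l, f) = 16 (n(l, f) = -4 + (14 + 6) = -4 + 20 = 16)
F(h) = -92*h (F(h) = -184*(h - h/2) = -92*h)
O(u) = (16 + u)*(1066 + u) (O(u) = (u + 16)*(u + 1066) = (16 + u)*(1066 + u))
((583759 - 1539029) + O(697)) - F(1609) = ((583759 - 1539029) + (17056 + 697² + 1082*697)) - (-92)*1609 = (-955270 + (17056 + 485809 + 754154)) - 1*(-148028) = (-955270 + 1257019) + 148028 = 301749 + 148028 = 449777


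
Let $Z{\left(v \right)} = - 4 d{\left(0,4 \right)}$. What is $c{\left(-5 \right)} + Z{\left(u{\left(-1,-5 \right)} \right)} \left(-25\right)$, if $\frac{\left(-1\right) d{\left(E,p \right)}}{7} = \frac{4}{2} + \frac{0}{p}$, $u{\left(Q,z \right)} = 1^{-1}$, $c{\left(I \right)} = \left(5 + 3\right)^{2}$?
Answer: $-1336$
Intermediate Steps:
$c{\left(I \right)} = 64$ ($c{\left(I \right)} = 8^{2} = 64$)
$u{\left(Q,z \right)} = 1$
$d{\left(E,p \right)} = -14$ ($d{\left(E,p \right)} = - 7 \left(\frac{4}{2} + \frac{0}{p}\right) = - 7 \left(4 \cdot \frac{1}{2} + 0\right) = - 7 \left(2 + 0\right) = \left(-7\right) 2 = -14$)
$Z{\left(v \right)} = 56$ ($Z{\left(v \right)} = \left(-4\right) \left(-14\right) = 56$)
$c{\left(-5 \right)} + Z{\left(u{\left(-1,-5 \right)} \right)} \left(-25\right) = 64 + 56 \left(-25\right) = 64 - 1400 = -1336$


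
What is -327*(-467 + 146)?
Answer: 104967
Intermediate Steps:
-327*(-467 + 146) = -327*(-321) = 104967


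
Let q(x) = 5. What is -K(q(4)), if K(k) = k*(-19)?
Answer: 95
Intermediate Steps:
K(k) = -19*k
-K(q(4)) = -(-19)*5 = -1*(-95) = 95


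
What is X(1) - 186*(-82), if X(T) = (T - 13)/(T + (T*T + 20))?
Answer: 167766/11 ≈ 15251.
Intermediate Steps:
X(T) = (-13 + T)/(20 + T + T**2) (X(T) = (-13 + T)/(T + (T**2 + 20)) = (-13 + T)/(T + (20 + T**2)) = (-13 + T)/(20 + T + T**2))
X(1) - 186*(-82) = (-13 + 1)/(20 + 1 + 1**2) - 186*(-82) = -12/(20 + 1 + 1) + 15252 = -12/22 + 15252 = (1/22)*(-12) + 15252 = -6/11 + 15252 = 167766/11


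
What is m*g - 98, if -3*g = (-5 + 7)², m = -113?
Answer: 158/3 ≈ 52.667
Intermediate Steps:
g = -4/3 (g = -(-5 + 7)²/3 = -⅓*2² = -⅓*4 = -4/3 ≈ -1.3333)
m*g - 98 = -113*(-4/3) - 98 = 452/3 - 98 = 158/3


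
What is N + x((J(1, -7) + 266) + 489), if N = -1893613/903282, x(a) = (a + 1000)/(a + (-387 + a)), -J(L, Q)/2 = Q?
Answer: -581642705/1039677582 ≈ -0.55945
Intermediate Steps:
J(L, Q) = -2*Q
x(a) = (1000 + a)/(-387 + 2*a)
N = -1893613/903282 (N = -1893613*1/903282 = -1893613/903282 ≈ -2.0964)
N + x((J(1, -7) + 266) + 489) = -1893613/903282 + (1000 + ((-2*(-7) + 266) + 489))/(-387 + 2*((-2*(-7) + 266) + 489)) = -1893613/903282 + (1000 + ((14 + 266) + 489))/(-387 + 2*((14 + 266) + 489)) = -1893613/903282 + (1000 + (280 + 489))/(-387 + 2*(280 + 489)) = -1893613/903282 + (1000 + 769)/(-387 + 2*769) = -1893613/903282 + 1769/(-387 + 1538) = -1893613/903282 + 1769/1151 = -581642705/1039677582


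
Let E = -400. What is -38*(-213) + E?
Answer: 7694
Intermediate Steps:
-38*(-213) + E = -38*(-213) - 400 = 8094 - 400 = 7694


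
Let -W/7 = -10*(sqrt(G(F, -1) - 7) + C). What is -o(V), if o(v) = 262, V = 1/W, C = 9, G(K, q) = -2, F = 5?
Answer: -262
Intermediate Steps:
W = 630 + 210*I (W = -(-70)*(sqrt(-2 - 7) + 9) = -(-70)*(sqrt(-9) + 9) = -(-70)*(3*I + 9) = -(-70)*(9 + 3*I) = -7*(-90 - 30*I) = 630 + 210*I ≈ 630.0 + 210.0*I)
V = (630 - 210*I)/441000 (V = 1/(630 + 210*I) = (630 - 210*I)/441000 ≈ 0.0014286 - 0.00047619*I)
-o(V) = -1*262 = -262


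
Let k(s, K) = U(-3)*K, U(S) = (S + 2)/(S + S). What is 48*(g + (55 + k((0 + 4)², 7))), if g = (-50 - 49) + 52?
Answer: 440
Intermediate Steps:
g = -47 (g = -99 + 52 = -47)
U(S) = (2 + S)/(2*S) (U(S) = (2 + S)/((2*S)) = (2 + S)*(1/(2*S)) = (2 + S)/(2*S))
k(s, K) = K/6 (k(s, K) = ((½)*(2 - 3)/(-3))*K = ((½)*(-⅓)*(-1))*K = K/6)
48*(g + (55 + k((0 + 4)², 7))) = 48*(-47 + (55 + (⅙)*7)) = 48*(-47 + (55 + 7/6)) = 48*(-47 + 337/6) = 48*(55/6) = 440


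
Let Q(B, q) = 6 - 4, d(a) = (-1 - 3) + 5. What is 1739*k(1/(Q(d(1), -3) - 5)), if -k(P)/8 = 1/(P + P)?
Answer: 20868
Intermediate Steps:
d(a) = 1 (d(a) = -4 + 5 = 1)
Q(B, q) = 2
k(P) = -4/P (k(P) = -8/(P + P) = -8*1/(2*P) = -4/P)
1739*k(1/(Q(d(1), -3) - 5)) = 1739*(-4/(1/(2 - 5))) = 1739*(-4/(1/(-3))) = 1739*(-4/(-1/3)) = 1739*(-4*(-3)) = 1739*12 = 20868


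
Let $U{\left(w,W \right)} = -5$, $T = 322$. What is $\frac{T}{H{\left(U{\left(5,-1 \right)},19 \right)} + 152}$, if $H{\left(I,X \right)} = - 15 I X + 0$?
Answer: $\frac{322}{1577} \approx 0.20419$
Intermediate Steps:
$H{\left(I,X \right)} = - 15 I X$ ($H{\left(I,X \right)} = - 15 I X + 0 = - 15 I X$)
$\frac{T}{H{\left(U{\left(5,-1 \right)},19 \right)} + 152} = \frac{1}{\left(-15\right) \left(-5\right) 19 + 152} \cdot 322 = \frac{1}{1425 + 152} \cdot 322 = \frac{1}{1577} \cdot 322 = \frac{322}{1577}$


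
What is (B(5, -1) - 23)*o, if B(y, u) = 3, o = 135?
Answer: -2700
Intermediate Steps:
(B(5, -1) - 23)*o = (3 - 23)*135 = -20*135 = -2700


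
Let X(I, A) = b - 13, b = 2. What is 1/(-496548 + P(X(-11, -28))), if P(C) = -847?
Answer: -1/497395 ≈ -2.0105e-6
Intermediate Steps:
X(I, A) = -11 (X(I, A) = 2 - 13 = -11)
1/(-496548 + P(X(-11, -28))) = 1/(-496548 - 847) = 1/(-497395) = -1/497395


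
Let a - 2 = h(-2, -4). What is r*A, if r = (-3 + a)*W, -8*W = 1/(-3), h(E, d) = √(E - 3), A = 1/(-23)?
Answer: 1/552 - I*√5/552 ≈ 0.0018116 - 0.0040509*I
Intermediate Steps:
A = -1/23 ≈ -0.043478
h(E, d) = √(-3 + E)
W = 1/24 (W = -⅛/(-3) = -⅛*(-⅓) = 1/24 ≈ 0.041667)
a = 2 + I*√5 (a = 2 + √(-3 - 2) = 2 + √(-5) = 2 + I*√5 ≈ 2.0 + 2.2361*I)
r = -1/24 + I*√5/24 (r = (-3 + (2 + I*√5))*(1/24) = (-1 + I*√5)*(1/24) = -1/24 + I*√5/24 ≈ -0.041667 + 0.093169*I)
r*A = (-1/24 + I*√5/24)*(-1/23) = 1/552 - I*√5/552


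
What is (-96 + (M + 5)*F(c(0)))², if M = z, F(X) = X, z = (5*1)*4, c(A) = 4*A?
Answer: 9216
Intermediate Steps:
z = 20 (z = 5*4 = 20)
M = 20
(-96 + (M + 5)*F(c(0)))² = (-96 + (20 + 5)*(4*0))² = (-96 + 25*0)² = (-96 + 0)² = (-96)² = 9216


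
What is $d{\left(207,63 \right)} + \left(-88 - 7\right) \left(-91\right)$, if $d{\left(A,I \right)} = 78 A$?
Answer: $24791$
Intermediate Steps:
$d{\left(207,63 \right)} + \left(-88 - 7\right) \left(-91\right) = 78 \cdot 207 + \left(-88 - 7\right) \left(-91\right) = 16146 - -8645 = 16146 + 8645 = 24791$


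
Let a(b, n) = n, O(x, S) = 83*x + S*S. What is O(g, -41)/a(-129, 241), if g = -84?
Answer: -5291/241 ≈ -21.954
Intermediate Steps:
O(x, S) = S² + 83*x (O(x, S) = 83*x + S² = S² + 83*x)
O(g, -41)/a(-129, 241) = ((-41)² + 83*(-84))/241 = (1681 - 6972)*(1/241) = -5291*1/241 = -5291/241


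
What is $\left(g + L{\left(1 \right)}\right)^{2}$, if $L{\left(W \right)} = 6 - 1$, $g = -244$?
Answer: $57121$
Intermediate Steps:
$L{\left(W \right)} = 5$ ($L{\left(W \right)} = 6 - 1 = 5$)
$\left(g + L{\left(1 \right)}\right)^{2} = \left(-244 + 5\right)^{2} = \left(-239\right)^{2} = 57121$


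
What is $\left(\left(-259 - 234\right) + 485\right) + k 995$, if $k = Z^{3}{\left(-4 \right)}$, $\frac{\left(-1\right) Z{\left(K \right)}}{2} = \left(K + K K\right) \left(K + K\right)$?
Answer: $7042498552$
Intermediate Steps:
$Z{\left(K \right)} = - 4 K \left(K + K^{2}\right)$ ($Z{\left(K \right)} = - 2 \left(K + K K\right) \left(K + K\right) = - 2 \left(K + K^{2}\right) 2 K = - 2 \cdot 2 K \left(K + K^{2}\right) = - 4 K \left(K + K^{2}\right)$)
$k = 7077888$ ($k = \left(4 \left(-4\right)^{2} \left(-1 - -4\right)\right)^{3} = \left(4 \cdot 16 \left(-1 + 4\right)\right)^{3} = \left(4 \cdot 16 \cdot 3\right)^{3} = 192^{3} = 7077888$)
$\left(\left(-259 - 234\right) + 485\right) + k 995 = \left(\left(-259 - 234\right) + 485\right) + 7077888 \cdot 995 = \left(-493 + 485\right) + 7042498560 = -8 + 7042498560 = 7042498552$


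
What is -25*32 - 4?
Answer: -804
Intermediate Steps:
-25*32 - 4 = -800 - 4 = -804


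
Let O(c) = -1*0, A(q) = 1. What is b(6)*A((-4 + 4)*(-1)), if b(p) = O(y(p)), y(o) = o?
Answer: 0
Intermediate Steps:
O(c) = 0
b(p) = 0
b(6)*A((-4 + 4)*(-1)) = 0*1 = 0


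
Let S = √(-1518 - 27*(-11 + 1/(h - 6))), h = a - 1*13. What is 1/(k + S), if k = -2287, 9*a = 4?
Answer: -381929/873675287 - 4*I*√2125743/873675287 ≈ -0.00043715 - 6.6752e-6*I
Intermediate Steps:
a = 4/9 (a = (⅑)*4 = 4/9 ≈ 0.44444)
h = -113/9 (h = 4/9 - 1*13 = 4/9 - 13 = -113/9 ≈ -12.556)
S = 4*I*√2125743/167 (S = √(-1518 - 27*(-11 + 1/(-113/9 - 6))) = √(-1518 - 27*(-11 + 1/(-167/9))) = √(-1518 - 27*(-11 - 9/167)) = √(-1518 - 27*(-1846/167)) = √(-1518 + 49842/167) = √(-203664/167) = 4*I*√2125743/167 ≈ 34.922*I)
1/(k + S) = 1/(-2287 + 4*I*√2125743/167)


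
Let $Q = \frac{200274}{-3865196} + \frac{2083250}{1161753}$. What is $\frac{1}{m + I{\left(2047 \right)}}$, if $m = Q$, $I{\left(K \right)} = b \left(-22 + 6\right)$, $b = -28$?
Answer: $\frac{97617457578}{43902610139437} \approx 0.0022235$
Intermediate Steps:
$Q = \frac{169989144493}{97617457578}$ ($Q = 200274 \left(- \frac{1}{3865196}\right) + 2083250 \cdot \frac{1}{1161753} = - \frac{100137}{1932598} + \frac{2083250}{1161753} = \frac{169989144493}{97617457578} \approx 1.7414$)
$I{\left(K \right)} = 448$ ($I{\left(K \right)} = - 28 \left(-22 + 6\right) = \left(-28\right) \left(-16\right) = 448$)
$m = \frac{169989144493}{97617457578} \approx 1.7414$
$\frac{1}{m + I{\left(2047 \right)}} = \frac{1}{\frac{169989144493}{97617457578} + 448} = \frac{1}{\frac{43902610139437}{97617457578}} = \frac{97617457578}{43902610139437}$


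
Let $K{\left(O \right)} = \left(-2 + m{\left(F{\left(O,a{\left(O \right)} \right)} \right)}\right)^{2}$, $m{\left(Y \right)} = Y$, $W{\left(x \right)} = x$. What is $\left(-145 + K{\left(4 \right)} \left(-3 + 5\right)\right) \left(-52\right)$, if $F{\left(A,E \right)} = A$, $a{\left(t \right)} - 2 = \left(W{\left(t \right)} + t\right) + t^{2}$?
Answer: $7124$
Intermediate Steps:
$a{\left(t \right)} = 2 + t^{2} + 2 t$ ($a{\left(t \right)} = 2 + \left(\left(t + t\right) + t^{2}\right) = 2 + \left(2 t + t^{2}\right) = 2 + \left(t^{2} + 2 t\right) = 2 + t^{2} + 2 t$)
$K{\left(O \right)} = \left(-2 + O\right)^{2}$
$\left(-145 + K{\left(4 \right)} \left(-3 + 5\right)\right) \left(-52\right) = \left(-145 + \left(-2 + 4\right)^{2} \left(-3 + 5\right)\right) \left(-52\right) = \left(-145 + 2^{2} \cdot 2\right) \left(-52\right) = \left(-145 + 4 \cdot 2\right) \left(-52\right) = \left(-145 + 8\right) \left(-52\right) = \left(-137\right) \left(-52\right) = 7124$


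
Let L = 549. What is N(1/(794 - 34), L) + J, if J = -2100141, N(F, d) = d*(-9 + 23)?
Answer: -2092455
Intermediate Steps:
N(F, d) = 14*d (N(F, d) = d*14 = 14*d)
N(1/(794 - 34), L) + J = 14*549 - 2100141 = 7686 - 2100141 = -2092455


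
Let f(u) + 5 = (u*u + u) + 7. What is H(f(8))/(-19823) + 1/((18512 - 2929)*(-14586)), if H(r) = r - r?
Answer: -1/227293638 ≈ -4.3996e-9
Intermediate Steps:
f(u) = 2 + u + u**2 (f(u) = -5 + ((u*u + u) + 7) = -5 + ((u**2 + u) + 7) = -5 + ((u + u**2) + 7) = -5 + (7 + u + u**2) = 2 + u + u**2)
H(r) = 0
H(f(8))/(-19823) + 1/((18512 - 2929)*(-14586)) = 0/(-19823) + 1/((18512 - 2929)*(-14586)) = 0*(-1/19823) - 1/14586/15583 = 0 + (1/15583)*(-1/14586) = 0 - 1/227293638 = -1/227293638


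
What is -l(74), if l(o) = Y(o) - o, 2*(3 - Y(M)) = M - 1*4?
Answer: 106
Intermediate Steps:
Y(M) = 5 - M/2 (Y(M) = 3 - (M - 1*4)/2 = 3 - (M - 4)/2 = 3 - (-4 + M)/2 = 3 + (2 - M/2) = 5 - M/2)
l(o) = 5 - 3*o/2 (l(o) = (5 - o/2) - o = 5 - 3*o/2)
-l(74) = -(5 - 3/2*74) = -(5 - 111) = -1*(-106) = 106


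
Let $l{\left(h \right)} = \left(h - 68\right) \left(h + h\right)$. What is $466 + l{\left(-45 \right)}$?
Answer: $10636$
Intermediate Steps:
$l{\left(h \right)} = 2 h \left(-68 + h\right)$ ($l{\left(h \right)} = \left(-68 + h\right) 2 h = 2 h \left(-68 + h\right)$)
$466 + l{\left(-45 \right)} = 466 + 2 \left(-45\right) \left(-68 - 45\right) = 466 + 2 \left(-45\right) \left(-113\right) = 466 + 10170 = 10636$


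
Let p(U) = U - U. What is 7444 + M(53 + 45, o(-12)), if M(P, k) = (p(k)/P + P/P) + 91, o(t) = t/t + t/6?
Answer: 7536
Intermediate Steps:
p(U) = 0
o(t) = 1 + t/6 (o(t) = 1 + t*(⅙) = 1 + t/6)
M(P, k) = 92 (M(P, k) = (0/P + P/P) + 91 = (0 + 1) + 91 = 1 + 91 = 92)
7444 + M(53 + 45, o(-12)) = 7444 + 92 = 7536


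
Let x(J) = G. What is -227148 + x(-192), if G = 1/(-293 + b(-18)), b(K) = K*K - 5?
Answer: -5905847/26 ≈ -2.2715e+5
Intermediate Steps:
b(K) = -5 + K² (b(K) = K² - 5 = -5 + K²)
G = 1/26 (G = 1/(-293 + (-5 + (-18)²)) = 1/(-293 + (-5 + 324)) = 1/(-293 + 319) = 1/26 ≈ 0.038462)
x(J) = 1/26
-227148 + x(-192) = -227148 + 1/26 = -5905847/26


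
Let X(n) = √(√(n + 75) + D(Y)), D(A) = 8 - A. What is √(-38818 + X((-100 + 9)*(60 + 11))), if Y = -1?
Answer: √(-38818 + √(9 + I*√6386)) ≈ 0.015 + 197.01*I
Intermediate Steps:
X(n) = √(9 + √(75 + n)) (X(n) = √(√(n + 75) + (8 - 1*(-1))) = √(√(75 + n) + (8 + 1)) = √(√(75 + n) + 9) = √(9 + √(75 + n)))
√(-38818 + X((-100 + 9)*(60 + 11))) = √(-38818 + √(9 + √(75 + (-100 + 9)*(60 + 11)))) = √(-38818 + √(9 + √(75 - 91*71))) = √(-38818 + √(9 + √(75 - 6461))) = √(-38818 + √(9 + √(-6386))) = √(-38818 + √(9 + I*√6386))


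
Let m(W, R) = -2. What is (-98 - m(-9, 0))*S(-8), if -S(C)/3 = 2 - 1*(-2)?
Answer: 1152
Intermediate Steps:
S(C) = -12 (S(C) = -3*(2 - 1*(-2)) = -3*(2 + 2) = -3*4 = -12)
(-98 - m(-9, 0))*S(-8) = (-98 - 1*(-2))*(-12) = (-98 + 2)*(-12) = -96*(-12) = 1152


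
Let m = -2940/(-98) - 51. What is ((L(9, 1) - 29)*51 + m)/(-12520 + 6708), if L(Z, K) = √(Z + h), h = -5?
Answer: 699/2906 ≈ 0.24054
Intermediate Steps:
L(Z, K) = √(-5 + Z) (L(Z, K) = √(Z - 5) = √(-5 + Z))
m = -21 (m = -2940*(-1)/98 - 51 = -49*(-30/49) - 51 = 30 - 51 = -21)
((L(9, 1) - 29)*51 + m)/(-12520 + 6708) = ((√(-5 + 9) - 29)*51 - 21)/(-12520 + 6708) = ((√4 - 29)*51 - 21)/(-5812) = ((2 - 29)*51 - 21)*(-1/5812) = (-27*51 - 21)*(-1/5812) = (-1377 - 21)*(-1/5812) = -1398*(-1/5812) = 699/2906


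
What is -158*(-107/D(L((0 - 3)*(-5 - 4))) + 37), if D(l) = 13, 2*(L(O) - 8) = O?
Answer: -59092/13 ≈ -4545.5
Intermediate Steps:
L(O) = 8 + O/2
-158*(-107/D(L((0 - 3)*(-5 - 4))) + 37) = -158*(-107/13 + 37) = -158*374/13 = -59092/13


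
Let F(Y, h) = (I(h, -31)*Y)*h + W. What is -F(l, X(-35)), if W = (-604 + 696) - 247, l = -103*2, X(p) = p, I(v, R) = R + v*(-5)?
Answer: -1038085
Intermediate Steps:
I(v, R) = R - 5*v
l = -206
W = -155 (W = 92 - 247 = -155)
F(Y, h) = -155 + Y*h*(-31 - 5*h) (F(Y, h) = ((-31 - 5*h)*Y)*h - 155 = (Y*(-31 - 5*h))*h - 155 = Y*h*(-31 - 5*h) - 155 = -155 + Y*h*(-31 - 5*h))
-F(l, X(-35)) = -(-155 - 1*(-206)*(-35)*(31 + 5*(-35))) = -(-155 - 1*(-206)*(-35)*(31 - 175)) = -(-155 - 1*(-206)*(-35)*(-144)) = -(-155 + 1038240) = -1*1038085 = -1038085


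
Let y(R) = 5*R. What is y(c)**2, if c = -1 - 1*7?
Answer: 1600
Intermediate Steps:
c = -8 (c = -1 - 7 = -8)
y(c)**2 = (5*(-8))**2 = (-40)**2 = 1600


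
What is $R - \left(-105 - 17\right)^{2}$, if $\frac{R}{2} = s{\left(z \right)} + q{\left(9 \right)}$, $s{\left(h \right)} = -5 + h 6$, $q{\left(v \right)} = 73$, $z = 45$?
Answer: $-14208$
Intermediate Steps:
$s{\left(h \right)} = -5 + 6 h$
$R = 676$ ($R = 2 \left(\left(-5 + 6 \cdot 45\right) + 73\right) = 2 \left(\left(-5 + 270\right) + 73\right) = 2 \left(265 + 73\right) = 2 \cdot 338 = 676$)
$R - \left(-105 - 17\right)^{2} = 676 - \left(-105 - 17\right)^{2} = 676 - \left(-122\right)^{2} = 676 - 14884 = -14208$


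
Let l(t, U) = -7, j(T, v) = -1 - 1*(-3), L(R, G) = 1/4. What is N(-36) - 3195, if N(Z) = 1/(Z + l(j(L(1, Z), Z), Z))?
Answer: -137386/43 ≈ -3195.0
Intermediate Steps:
L(R, G) = 1/4
j(T, v) = 2 (j(T, v) = -1 + 3 = 2)
N(Z) = 1/(-7 + Z) (N(Z) = 1/(Z - 7) = 1/(-7 + Z))
N(-36) - 3195 = 1/(-7 - 36) - 3195 = 1/(-43) - 3195 = -1/43 - 3195 = -137386/43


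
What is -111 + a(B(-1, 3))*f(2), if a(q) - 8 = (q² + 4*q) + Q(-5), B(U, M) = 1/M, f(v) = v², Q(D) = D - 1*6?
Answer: -1055/9 ≈ -117.22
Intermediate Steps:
Q(D) = -6 + D (Q(D) = D - 6 = -6 + D)
a(q) = -3 + q² + 4*q (a(q) = 8 + ((q² + 4*q) + (-6 - 5)) = 8 + ((q² + 4*q) - 11) = 8 + (-11 + q² + 4*q) = -3 + q² + 4*q)
-111 + a(B(-1, 3))*f(2) = -111 + (-3 + (1/3)² + 4/3)*2² = -111 + (-3 + (⅓)² + 4*(⅓))*4 = -111 + (-3 + ⅑ + 4/3)*4 = -111 - 14/9*4 = -111 - 56/9 = -1055/9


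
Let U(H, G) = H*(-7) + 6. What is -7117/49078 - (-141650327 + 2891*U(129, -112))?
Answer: 7079185136095/49078 ≈ 1.4424e+8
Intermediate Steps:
U(H, G) = 6 - 7*H (U(H, G) = -7*H + 6 = 6 - 7*H)
-7117/49078 - (-141650327 + 2891*U(129, -112)) = -7117/49078 - (-141632981 - 2610573) = -7117*1/49078 - 2891/(1/(-48997 + (6 - 903))) = -7117/49078 - 2891/(1/(-48997 - 897)) = -7117/49078 - 2891/(1/(-49894)) = -7117/49078 - 2891/(-1/49894) = -7117/49078 - 2891*(-49894) = -7117/49078 + 144243554 = 7079185136095/49078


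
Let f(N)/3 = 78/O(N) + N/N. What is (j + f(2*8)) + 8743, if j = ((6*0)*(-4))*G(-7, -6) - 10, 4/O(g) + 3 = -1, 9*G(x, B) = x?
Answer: 8502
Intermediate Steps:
G(x, B) = x/9
O(g) = -1 (O(g) = 4/(-3 - 1) = 4/(-4) = 4*(-1/4) = -1)
f(N) = -231 (f(N) = 3*(78/(-1) + N/N) = 3*(78*(-1) + 1) = 3*(-78 + 1) = 3*(-77) = -231)
j = -10 (j = ((6*0)*(-4))*((1/9)*(-7)) - 10 = (0*(-4))*(-7/9) - 10 = 0*(-7/9) - 10 = 0 - 10 = -10)
(j + f(2*8)) + 8743 = (-10 - 231) + 8743 = -241 + 8743 = 8502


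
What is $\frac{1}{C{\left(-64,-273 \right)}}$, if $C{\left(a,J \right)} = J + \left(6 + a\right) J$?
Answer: $\frac{1}{15561} \approx 6.4263 \cdot 10^{-5}$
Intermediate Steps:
$C{\left(a,J \right)} = J + J \left(6 + a\right)$
$\frac{1}{C{\left(-64,-273 \right)}} = \frac{1}{\left(-273\right) \left(7 - 64\right)} = \frac{1}{\left(-273\right) \left(-57\right)} = \frac{1}{15561}$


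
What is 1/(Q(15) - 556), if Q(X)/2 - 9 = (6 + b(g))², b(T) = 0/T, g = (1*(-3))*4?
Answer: -1/466 ≈ -0.0021459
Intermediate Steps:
g = -12 (g = -3*4 = -12)
b(T) = 0
Q(X) = 90 (Q(X) = 18 + 2*(6 + 0)² = 18 + 2*6² = 18 + 2*36 = 18 + 72 = 90)
1/(Q(15) - 556) = 1/(90 - 556) = 1/(-466) = -1/466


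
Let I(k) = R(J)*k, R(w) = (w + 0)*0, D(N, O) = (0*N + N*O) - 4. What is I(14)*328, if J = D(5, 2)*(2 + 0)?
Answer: 0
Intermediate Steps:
D(N, O) = -4 + N*O (D(N, O) = (0 + N*O) - 4 = N*O - 4 = -4 + N*O)
J = 12 (J = (-4 + 5*2)*(2 + 0) = (-4 + 10)*2 = 6*2 = 12)
R(w) = 0 (R(w) = w*0 = 0)
I(k) = 0 (I(k) = 0*k = 0)
I(14)*328 = 0*328 = 0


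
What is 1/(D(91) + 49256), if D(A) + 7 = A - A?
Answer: 1/49249 ≈ 2.0305e-5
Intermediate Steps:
D(A) = -7 (D(A) = -7 + (A - A) = -7 + 0 = -7)
1/(D(91) + 49256) = 1/(-7 + 49256) = 1/49249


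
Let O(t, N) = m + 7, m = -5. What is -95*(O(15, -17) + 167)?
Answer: -16055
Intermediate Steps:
O(t, N) = 2 (O(t, N) = -5 + 7 = 2)
-95*(O(15, -17) + 167) = -95*(2 + 167) = -95*169 = -16055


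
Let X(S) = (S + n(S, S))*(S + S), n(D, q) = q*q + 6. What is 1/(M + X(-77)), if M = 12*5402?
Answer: -1/837308 ≈ -1.1943e-6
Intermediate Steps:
n(D, q) = 6 + q² (n(D, q) = q² + 6 = 6 + q²)
M = 64824
X(S) = 2*S*(6 + S + S²) (X(S) = (S + (6 + S²))*(S + S) = (6 + S + S²)*(2*S) = 2*S*(6 + S + S²))
1/(M + X(-77)) = 1/(64824 + 2*(-77)*(6 - 77 + (-77)²)) = 1/(64824 + 2*(-77)*(6 - 77 + 5929)) = 1/(64824 + 2*(-77)*5858) = 1/(64824 - 902132) = 1/(-837308) = -1/837308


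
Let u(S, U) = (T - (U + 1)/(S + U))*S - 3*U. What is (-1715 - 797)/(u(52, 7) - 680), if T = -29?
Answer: 148208/130747 ≈ 1.1335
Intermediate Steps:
u(S, U) = -3*U + S*(-29 - (1 + U)/(S + U)) (u(S, U) = (-29 - (U + 1)/(S + U))*S - 3*U = (-29 - (1 + U)/(S + U))*S - 3*U = S*(-29 - (1 + U)/(S + U)) - 3*U = -3*U + S*(-29 - (1 + U)/(S + U)))
(-1715 - 797)/(u(52, 7) - 680) = (-1715 - 797)/((-1*52 - 29*52**2 - 3*7**2 - 33*52*7)/(52 + 7) - 680) = -2512/((-52 - 29*2704 - 3*49 - 12012)/59 - 680) = -2512/((-52 - 78416 - 147 - 12012)/59 - 680) = -2512/((1/59)*(-90627) - 680) = -2512/(-90627/59 - 680) = -2512/(-130747/59) = -2512*(-59/130747) = 148208/130747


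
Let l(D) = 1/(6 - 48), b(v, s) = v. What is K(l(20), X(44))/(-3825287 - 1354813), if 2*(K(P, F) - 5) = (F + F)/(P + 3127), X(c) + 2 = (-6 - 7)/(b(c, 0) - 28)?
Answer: -210095/217701783456 ≈ -9.6506e-7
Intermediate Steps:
l(D) = -1/42 (l(D) = 1/(-42) = -1/42)
X(c) = -2 - 13/(-28 + c) (X(c) = -2 + (-6 - 7)/(c - 28) = -2 - 13/(-28 + c))
K(P, F) = 5 + F/(3127 + P) (K(P, F) = 5 + ((F + F)/(P + 3127))/2 = 5 + ((2*F)/(3127 + P))/2 = 5 + (2*F/(3127 + P))/2 = 5 + F/(3127 + P))
K(l(20), X(44))/(-3825287 - 1354813) = ((15635 + (43 - 2*44)/(-28 + 44) + 5*(-1/42))/(3127 - 1/42))/(-3825287 - 1354813) = ((15635 + (43 - 88)/16 - 5/42)/(131333/42))/(-5180100) = (42*(15635 + (1/16)*(-45) - 5/42)/131333)*(-1/5180100) = (42*(15635 - 45/16 - 5/42)/131333)*(-1/5180100) = ((42/131333)*(5252375/336))*(-1/5180100) = (5252375/1050664)*(-1/5180100) = -210095/217701783456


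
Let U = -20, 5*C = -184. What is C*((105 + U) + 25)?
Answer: -4048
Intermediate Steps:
C = -184/5 (C = (1/5)*(-184) = -184/5 ≈ -36.800)
C*((105 + U) + 25) = -184*((105 - 20) + 25)/5 = -184*(85 + 25)/5 = -184/5*110 = -4048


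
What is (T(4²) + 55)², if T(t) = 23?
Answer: 6084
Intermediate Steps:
(T(4²) + 55)² = (23 + 55)² = 78² = 6084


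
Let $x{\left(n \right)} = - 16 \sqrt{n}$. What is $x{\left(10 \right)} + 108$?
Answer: $108 - 16 \sqrt{10} \approx 57.404$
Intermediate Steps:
$x{\left(10 \right)} + 108 = - 16 \sqrt{10} + 108 = 108 - 16 \sqrt{10}$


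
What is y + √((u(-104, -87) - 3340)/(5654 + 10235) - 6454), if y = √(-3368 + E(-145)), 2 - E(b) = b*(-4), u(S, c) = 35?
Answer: I*(√3946 + √1629431424879/15889) ≈ 143.16*I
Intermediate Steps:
E(b) = 2 + 4*b (E(b) = 2 - b*(-4) = 2 - (-4)*b = 2 + 4*b)
y = I*√3946 (y = √(-3368 + (2 + 4*(-145))) = √(-3368 + (2 - 580)) = √(-3368 - 578) = √(-3946) = I*√3946 ≈ 62.817*I)
y + √((u(-104, -87) - 3340)/(5654 + 10235) - 6454) = I*√3946 + √((35 - 3340)/(5654 + 10235) - 6454) = I*√3946 + √(-3305/15889 - 6454) = I*√3946 + √(-102550911/15889) = I*√3946 + I*√1629431424879/15889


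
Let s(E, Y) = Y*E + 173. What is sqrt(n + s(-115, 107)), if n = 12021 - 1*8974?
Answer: I*sqrt(9085) ≈ 95.315*I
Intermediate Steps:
s(E, Y) = 173 + E*Y (s(E, Y) = E*Y + 173 = 173 + E*Y)
n = 3047 (n = 12021 - 8974 = 3047)
sqrt(n + s(-115, 107)) = sqrt(3047 + (173 - 115*107)) = sqrt(3047 + (173 - 12305)) = sqrt(3047 - 12132) = sqrt(-9085) = I*sqrt(9085)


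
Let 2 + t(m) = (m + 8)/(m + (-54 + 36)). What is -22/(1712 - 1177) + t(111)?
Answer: -37891/49755 ≈ -0.76155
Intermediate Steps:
t(m) = -2 + (8 + m)/(-18 + m) (t(m) = -2 + (m + 8)/(m + (-54 + 36)) = -2 + (8 + m)/(m - 18) = -2 + (8 + m)/(-18 + m))
-22/(1712 - 1177) + t(111) = -22/(1712 - 1177) + (44 - 1*111)/(-18 + 111) = -22/535 + (44 - 111)/93 = -22*1/535 + (1/93)*(-67) = -22/535 - 67/93 = -37891/49755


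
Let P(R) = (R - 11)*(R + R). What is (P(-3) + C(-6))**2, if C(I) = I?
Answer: 6084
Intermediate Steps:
P(R) = 2*R*(-11 + R) (P(R) = (-11 + R)*(2*R) = 2*R*(-11 + R))
(P(-3) + C(-6))**2 = (2*(-3)*(-11 - 3) - 6)**2 = (2*(-3)*(-14) - 6)**2 = (84 - 6)**2 = 78**2 = 6084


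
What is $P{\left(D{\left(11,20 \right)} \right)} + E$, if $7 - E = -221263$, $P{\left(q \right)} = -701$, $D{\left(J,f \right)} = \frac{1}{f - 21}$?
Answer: $220569$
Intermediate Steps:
$D{\left(J,f \right)} = \frac{1}{-21 + f}$
$E = 221270$ ($E = 7 - -221263 = 7 + 221263 = 221270$)
$P{\left(D{\left(11,20 \right)} \right)} + E = -701 + 221270 = 220569$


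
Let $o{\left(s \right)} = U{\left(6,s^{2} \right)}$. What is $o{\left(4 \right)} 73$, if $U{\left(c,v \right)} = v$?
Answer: $1168$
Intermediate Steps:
$o{\left(s \right)} = s^{2}$
$o{\left(4 \right)} 73 = 4^{2} \cdot 73 = 16 \cdot 73 = 1168$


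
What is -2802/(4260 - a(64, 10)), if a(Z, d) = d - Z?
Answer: -467/719 ≈ -0.64951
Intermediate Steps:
-2802/(4260 - a(64, 10)) = -2802/(4260 - (10 - 1*64)) = -2802/(4260 - (10 - 64)) = -2802/(4260 - 1*(-54)) = -2802/(4260 + 54) = -2802/4314 = -2802*1/4314 = -467/719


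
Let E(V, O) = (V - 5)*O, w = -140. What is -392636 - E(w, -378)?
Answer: -447446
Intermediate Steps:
E(V, O) = O*(-5 + V) (E(V, O) = (-5 + V)*O = O*(-5 + V))
-392636 - E(w, -378) = -392636 - (-378)*(-5 - 140) = -392636 - (-378)*(-145) = -392636 - 1*54810 = -392636 - 54810 = -447446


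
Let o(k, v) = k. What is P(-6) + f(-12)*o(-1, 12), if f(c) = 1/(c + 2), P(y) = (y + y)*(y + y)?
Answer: 1441/10 ≈ 144.10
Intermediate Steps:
P(y) = 4*y**2 (P(y) = (2*y)*(2*y) = 4*y**2)
f(c) = 1/(2 + c)
P(-6) + f(-12)*o(-1, 12) = 4*(-6)**2 - 1/(2 - 12) = 4*36 - 1/(-10) = 144 - 1/10*(-1) = 144 + 1/10 = 1441/10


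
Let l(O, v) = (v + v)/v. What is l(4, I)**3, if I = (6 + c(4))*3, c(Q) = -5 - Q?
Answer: 8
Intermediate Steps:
I = -9 (I = (6 + (-5 - 1*4))*3 = (6 + (-5 - 4))*3 = (6 - 9)*3 = -3*3 = -9)
l(O, v) = 2 (l(O, v) = (2*v)/v = 2)
l(4, I)**3 = 2**3 = 8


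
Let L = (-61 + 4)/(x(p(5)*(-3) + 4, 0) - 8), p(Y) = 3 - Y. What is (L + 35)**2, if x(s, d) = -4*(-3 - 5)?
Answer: 68121/64 ≈ 1064.4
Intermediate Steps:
x(s, d) = 32 (x(s, d) = -4*(-8) = 32)
L = -19/8 (L = (-61 + 4)/(32 - 8) = -57/24 = -57*1/24 = -19/8 ≈ -2.3750)
(L + 35)**2 = (-19/8 + 35)**2 = (261/8)**2 = 68121/64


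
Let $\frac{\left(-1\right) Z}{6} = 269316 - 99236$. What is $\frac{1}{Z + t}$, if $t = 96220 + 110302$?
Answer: $- \frac{1}{813958} \approx -1.2286 \cdot 10^{-6}$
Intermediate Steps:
$t = 206522$
$Z = -1020480$ ($Z = - 6 \left(269316 - 99236\right) = \left(-6\right) 170080 = -1020480$)
$\frac{1}{Z + t} = \frac{1}{-1020480 + 206522} = \frac{1}{-813958} = - \frac{1}{813958}$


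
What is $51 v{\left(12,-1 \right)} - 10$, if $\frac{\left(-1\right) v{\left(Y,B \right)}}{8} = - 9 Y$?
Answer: $44054$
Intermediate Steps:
$v{\left(Y,B \right)} = 72 Y$ ($v{\left(Y,B \right)} = - 8 \left(- 9 Y\right) = 72 Y$)
$51 v{\left(12,-1 \right)} - 10 = 51 \cdot 72 \cdot 12 - 10 = 51 \cdot 864 - 10 = 44064 - 10 = 44054$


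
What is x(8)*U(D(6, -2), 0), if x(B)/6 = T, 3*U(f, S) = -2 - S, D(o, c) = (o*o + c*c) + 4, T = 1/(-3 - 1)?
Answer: 1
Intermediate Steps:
T = -¼ (T = 1/(-4) = -¼ ≈ -0.25000)
D(o, c) = 4 + c² + o² (D(o, c) = (o² + c²) + 4 = (c² + o²) + 4 = 4 + c² + o²)
U(f, S) = -⅔ - S/3 (U(f, S) = (-2 - S)/3 = -⅔ - S/3)
x(B) = -3/2 (x(B) = 6*(-¼) = -3/2)
x(8)*U(D(6, -2), 0) = -3*(-⅔ - ⅓*0)/2 = -3*(-⅔ + 0)/2 = -3/2*(-⅔) = 1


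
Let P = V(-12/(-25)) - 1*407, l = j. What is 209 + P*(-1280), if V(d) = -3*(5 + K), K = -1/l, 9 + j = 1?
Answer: 540849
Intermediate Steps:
j = -8 (j = -9 + 1 = -8)
l = -8
K = 1/8 (K = -1/(-8) = -1*(-1/8) = 1/8 ≈ 0.12500)
V(d) = -123/8 (V(d) = -3*(5 + 1/8) = -3*41/8 = -123/8)
P = -3379/8 (P = -123/8 - 1*407 = -123/8 - 407 = -3379/8 ≈ -422.38)
209 + P*(-1280) = 209 - 3379/8*(-1280) = 209 + 540640 = 540849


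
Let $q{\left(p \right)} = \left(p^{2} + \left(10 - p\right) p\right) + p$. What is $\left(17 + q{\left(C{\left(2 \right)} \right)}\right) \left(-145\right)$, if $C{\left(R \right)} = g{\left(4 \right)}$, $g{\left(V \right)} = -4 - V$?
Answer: $10295$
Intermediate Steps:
$C{\left(R \right)} = -8$ ($C{\left(R \right)} = -4 - 4 = -8$)
$q{\left(p \right)} = p + p^{2} + p \left(10 - p\right)$ ($q{\left(p \right)} = \left(p^{2} + p \left(10 - p\right)\right) + p = p + p^{2} + p \left(10 - p\right)$)
$\left(17 + q{\left(C{\left(2 \right)} \right)}\right) \left(-145\right) = \left(17 + 11 \left(-8\right)\right) \left(-145\right) = \left(17 - 88\right) \left(-145\right) = \left(-71\right) \left(-145\right) = 10295$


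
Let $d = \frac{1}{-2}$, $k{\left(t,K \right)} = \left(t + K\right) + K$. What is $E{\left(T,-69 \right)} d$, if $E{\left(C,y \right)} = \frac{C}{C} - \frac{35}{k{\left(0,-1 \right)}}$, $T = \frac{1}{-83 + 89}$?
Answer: $- \frac{37}{4} \approx -9.25$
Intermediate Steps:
$T = \frac{1}{6} \approx 0.16667$
$k{\left(t,K \right)} = t + 2 K$ ($k{\left(t,K \right)} = \left(K + t\right) + K = t + 2 K$)
$d = - \frac{1}{2} \approx -0.5$
$E{\left(C,y \right)} = \frac{37}{2}$ ($E{\left(C,y \right)} = \frac{C}{C} - \frac{35}{0 + 2 \left(-1\right)} = 1 - \frac{35}{0 - 2} = 1 - \frac{35}{-2} = 1 - - \frac{35}{2} = 1 + \frac{35}{2} = \frac{37}{2}$)
$E{\left(T,-69 \right)} d = \frac{37}{2} \left(- \frac{1}{2}\right) = - \frac{37}{4}$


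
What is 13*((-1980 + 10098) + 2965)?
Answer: 144079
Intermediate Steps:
13*((-1980 + 10098) + 2965) = 13*(8118 + 2965) = 13*11083 = 144079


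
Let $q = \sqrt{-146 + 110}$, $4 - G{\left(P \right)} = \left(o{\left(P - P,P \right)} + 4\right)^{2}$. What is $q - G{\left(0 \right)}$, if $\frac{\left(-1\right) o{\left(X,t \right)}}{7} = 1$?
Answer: $5 + 6 i \approx 5.0 + 6.0 i$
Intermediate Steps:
$o{\left(X,t \right)} = -7$ ($o{\left(X,t \right)} = \left(-7\right) 1 = -7$)
$G{\left(P \right)} = -5$ ($G{\left(P \right)} = 4 - \left(-7 + 4\right)^{2} = 4 - \left(-3\right)^{2} = 4 - 9 = -5$)
$q = 6 i$ ($q = \sqrt{-36} = 6 i \approx 6.0 i$)
$q - G{\left(0 \right)} = 6 i - -5 = 6 i + 5 = 5 + 6 i$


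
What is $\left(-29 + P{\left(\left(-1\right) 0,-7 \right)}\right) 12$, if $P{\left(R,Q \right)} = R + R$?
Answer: $-348$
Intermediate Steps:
$P{\left(R,Q \right)} = 2 R$
$\left(-29 + P{\left(\left(-1\right) 0,-7 \right)}\right) 12 = \left(-29 + 2 \left(\left(-1\right) 0\right)\right) 12 = \left(-29 + 2 \cdot 0\right) 12 = \left(-29 + 0\right) 12 = \left(-29\right) 12 = -348$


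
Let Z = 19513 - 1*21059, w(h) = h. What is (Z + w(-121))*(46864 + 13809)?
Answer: -101141891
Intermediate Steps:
Z = -1546 (Z = 19513 - 21059 = -1546)
(Z + w(-121))*(46864 + 13809) = (-1546 - 121)*(46864 + 13809) = -1667*60673 = -101141891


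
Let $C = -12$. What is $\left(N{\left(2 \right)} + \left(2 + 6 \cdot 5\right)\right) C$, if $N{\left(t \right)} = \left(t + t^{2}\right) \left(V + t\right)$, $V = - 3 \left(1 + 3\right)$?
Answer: $336$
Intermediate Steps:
$V = -12$ ($V = \left(-3\right) 4 = -12$)
$N{\left(t \right)} = \left(-12 + t\right) \left(t + t^{2}\right)$ ($N{\left(t \right)} = \left(t + t^{2}\right) \left(-12 + t\right) = \left(-12 + t\right) \left(t + t^{2}\right)$)
$\left(N{\left(2 \right)} + \left(2 + 6 \cdot 5\right)\right) C = \left(2 \left(-12 + 2^{2} - 22\right) + \left(2 + 6 \cdot 5\right)\right) \left(-12\right) = \left(2 \left(-12 + 4 - 22\right) + \left(2 + 30\right)\right) \left(-12\right) = \left(2 \left(-30\right) + 32\right) \left(-12\right) = \left(-60 + 32\right) \left(-12\right) = \left(-28\right) \left(-12\right) = 336$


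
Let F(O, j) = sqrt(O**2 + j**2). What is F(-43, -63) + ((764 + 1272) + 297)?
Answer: 2333 + sqrt(5818) ≈ 2409.3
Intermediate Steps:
F(-43, -63) + ((764 + 1272) + 297) = sqrt((-43)**2 + (-63)**2) + ((764 + 1272) + 297) = sqrt(1849 + 3969) + (2036 + 297) = sqrt(5818) + 2333 = 2333 + sqrt(5818)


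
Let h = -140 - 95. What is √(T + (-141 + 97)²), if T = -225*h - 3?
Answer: 2*√13702 ≈ 234.11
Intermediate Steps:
h = -235
T = 52872 (T = -225*(-235) - 3 = 52875 - 3 = 52872)
√(T + (-141 + 97)²) = √(52872 + (-141 + 97)²) = √(52872 + (-44)²) = √(52872 + 1936) = √54808 = 2*√13702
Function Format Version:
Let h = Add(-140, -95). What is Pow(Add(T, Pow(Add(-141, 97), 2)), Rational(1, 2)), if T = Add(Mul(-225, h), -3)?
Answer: Mul(2, Pow(13702, Rational(1, 2))) ≈ 234.11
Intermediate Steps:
h = -235
T = 52872 (T = Add(Mul(-225, -235), -3) = Add(52875, -3) = 52872)
Pow(Add(T, Pow(Add(-141, 97), 2)), Rational(1, 2)) = Pow(Add(52872, Pow(Add(-141, 97), 2)), Rational(1, 2)) = Pow(Add(52872, Pow(-44, 2)), Rational(1, 2)) = Pow(Add(52872, 1936), Rational(1, 2)) = Pow(54808, Rational(1, 2)) = Mul(2, Pow(13702, Rational(1, 2)))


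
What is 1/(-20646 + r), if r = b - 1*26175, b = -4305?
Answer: -1/51126 ≈ -1.9560e-5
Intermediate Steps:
r = -30480 (r = -4305 - 1*26175 = -4305 - 26175 = -30480)
1/(-20646 + r) = 1/(-20646 - 30480) = 1/(-51126) = -1/51126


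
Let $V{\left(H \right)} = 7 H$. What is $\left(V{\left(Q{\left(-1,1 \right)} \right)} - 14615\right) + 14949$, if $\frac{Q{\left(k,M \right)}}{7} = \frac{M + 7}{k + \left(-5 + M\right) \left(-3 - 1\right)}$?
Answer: $\frac{5402}{15} \approx 360.13$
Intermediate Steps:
$Q{\left(k,M \right)} = \frac{7 \left(7 + M\right)}{20 + k - 4 M}$ ($Q{\left(k,M \right)} = 7 \frac{M + 7}{k + \left(-5 + M\right) \left(-3 - 1\right)} = 7 \frac{7 + M}{k + \left(-5 + M\right) \left(-4\right)} = 7 \frac{7 + M}{k - \left(-20 + 4 M\right)} = 7 \frac{7 + M}{20 + k - 4 M} = \frac{7 \left(7 + M\right)}{20 + k - 4 M}$)
$\left(V{\left(Q{\left(-1,1 \right)} \right)} - 14615\right) + 14949 = \left(7 \frac{7 \left(7 + 1\right)}{20 - 1 - 4} - 14615\right) + 14949 = \left(7 \cdot 7 \frac{1}{20 - 1 - 4} \cdot 8 - 14615\right) + 14949 = \left(7 \cdot 7 \cdot \frac{1}{15} \cdot 8 - 14615\right) + 14949 = \left(7 \cdot \frac{56}{15} - 14615\right) + 14949 = \left(\frac{392}{15} - 14615\right) + 14949 = - \frac{218833}{15} + 14949 = \frac{5402}{15}$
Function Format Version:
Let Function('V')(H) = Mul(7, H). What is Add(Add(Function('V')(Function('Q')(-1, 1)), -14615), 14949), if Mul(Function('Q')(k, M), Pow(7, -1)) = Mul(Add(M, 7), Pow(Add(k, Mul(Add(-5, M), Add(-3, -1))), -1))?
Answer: Rational(5402, 15) ≈ 360.13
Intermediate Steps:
Function('Q')(k, M) = Mul(7, Pow(Add(20, k, Mul(-4, M)), -1), Add(7, M)) (Function('Q')(k, M) = Mul(7, Mul(Add(M, 7), Pow(Add(k, Mul(Add(-5, M), Add(-3, -1))), -1))) = Mul(7, Mul(Add(7, M), Pow(Add(k, Mul(Add(-5, M), -4)), -1))) = Mul(7, Mul(Add(7, M), Pow(Add(k, Add(20, Mul(-4, M))), -1))) = Mul(7, Mul(Add(7, M), Pow(Add(20, k, Mul(-4, M)), -1))) = Mul(7, Mul(Pow(Add(20, k, Mul(-4, M)), -1), Add(7, M))) = Mul(7, Pow(Add(20, k, Mul(-4, M)), -1), Add(7, M)))
Add(Add(Function('V')(Function('Q')(-1, 1)), -14615), 14949) = Add(Add(Mul(7, Mul(7, Pow(Add(20, -1, Mul(-4, 1)), -1), Add(7, 1))), -14615), 14949) = Add(Add(Mul(7, Mul(7, Pow(Add(20, -1, -4), -1), 8)), -14615), 14949) = Add(Add(Mul(7, Mul(7, Pow(15, -1), 8)), -14615), 14949) = Add(Add(Mul(7, Mul(7, Rational(1, 15), 8)), -14615), 14949) = Add(Add(Mul(7, Rational(56, 15)), -14615), 14949) = Add(Add(Rational(392, 15), -14615), 14949) = Add(Rational(-218833, 15), 14949) = Rational(5402, 15)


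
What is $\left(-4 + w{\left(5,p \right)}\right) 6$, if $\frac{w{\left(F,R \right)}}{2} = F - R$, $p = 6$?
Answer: $-36$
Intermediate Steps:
$w{\left(F,R \right)} = - 2 R + 2 F$ ($w{\left(F,R \right)} = 2 \left(F - R\right) = - 2 R + 2 F$)
$\left(-4 + w{\left(5,p \right)}\right) 6 = \left(-4 + \left(\left(-2\right) 6 + 2 \cdot 5\right)\right) 6 = \left(-4 + \left(-12 + 10\right)\right) 6 = \left(-4 - 2\right) 6 = \left(-6\right) 6 = -36$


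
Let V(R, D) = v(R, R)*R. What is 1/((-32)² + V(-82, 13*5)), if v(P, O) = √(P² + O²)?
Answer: -32/2792993 - 1681*√2/22343944 ≈ -0.00011785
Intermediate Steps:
v(P, O) = √(O² + P²)
V(R, D) = R*√2*√(R²) (V(R, D) = √(R² + R²)*R = √(2*R²)*R = (√2*√(R²))*R = R*√2*√(R²))
1/((-32)² + V(-82, 13*5)) = 1/((-32)² - 82*√2*√((-82)²)) = 1/(1024 - 82*√2*√6724) = 1/(1024 - 82*√2*82) = 1/(1024 - 6724*√2)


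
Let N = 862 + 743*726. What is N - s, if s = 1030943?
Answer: -490663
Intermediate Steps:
N = 540280 (N = 862 + 539418 = 540280)
N - s = 540280 - 1*1030943 = 540280 - 1030943 = -490663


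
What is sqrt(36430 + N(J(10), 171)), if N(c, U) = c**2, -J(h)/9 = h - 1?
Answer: sqrt(42991) ≈ 207.34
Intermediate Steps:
J(h) = 9 - 9*h (J(h) = -9*(h - 1) = -9*(-1 + h) = 9 - 9*h)
sqrt(36430 + N(J(10), 171)) = sqrt(36430 + (9 - 9*10)**2) = sqrt(36430 + (9 - 90)**2) = sqrt(36430 + (-81)**2) = sqrt(36430 + 6561) = sqrt(42991)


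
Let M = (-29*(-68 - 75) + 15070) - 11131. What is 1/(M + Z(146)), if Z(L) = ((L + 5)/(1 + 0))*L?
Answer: 1/30132 ≈ 3.3187e-5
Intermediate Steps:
Z(L) = L*(5 + L) (Z(L) = ((5 + L)/1)*L = ((5 + L)*1)*L = (5 + L)*L = L*(5 + L))
M = 8086 (M = (-29*(-143) + 15070) - 11131 = (4147 + 15070) - 11131 = 19217 - 11131 = 8086)
1/(M + Z(146)) = 1/(8086 + 146*(5 + 146)) = 1/(8086 + 146*151) = 1/(8086 + 22046) = 1/30132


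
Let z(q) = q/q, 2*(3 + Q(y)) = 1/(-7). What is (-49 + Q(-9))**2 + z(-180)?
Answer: 531637/196 ≈ 2712.4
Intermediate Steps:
Q(y) = -43/14 (Q(y) = -3 + (1/2)/(-7) = -3 + (1/2)*(-1/7) = -3 - 1/14 = -43/14)
z(q) = 1
(-49 + Q(-9))**2 + z(-180) = (-49 - 43/14)**2 + 1 = (-729/14)**2 + 1 = 531441/196 + 1 = 531637/196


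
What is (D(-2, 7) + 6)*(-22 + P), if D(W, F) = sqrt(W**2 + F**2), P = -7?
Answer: -174 - 29*sqrt(53) ≈ -385.12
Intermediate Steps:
D(W, F) = sqrt(F**2 + W**2)
(D(-2, 7) + 6)*(-22 + P) = (sqrt(7**2 + (-2)**2) + 6)*(-22 - 7) = (sqrt(49 + 4) + 6)*(-29) = (sqrt(53) + 6)*(-29) = (6 + sqrt(53))*(-29) = -174 - 29*sqrt(53)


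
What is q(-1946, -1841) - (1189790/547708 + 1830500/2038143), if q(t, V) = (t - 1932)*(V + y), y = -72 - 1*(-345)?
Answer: 484852170593510129/79736230446 ≈ 6.0807e+6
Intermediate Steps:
y = 273 (y = -72 + 345 = 273)
q(t, V) = (-1932 + t)*(273 + V) (q(t, V) = (t - 1932)*(V + 273) = (-1932 + t)*(273 + V))
q(-1946, -1841) - (1189790/547708 + 1830500/2038143) = (-527436 - 1932*(-1841) + 273*(-1946) - 1841*(-1946)) - (1189790/547708 + 1830500/2038143) = (-527436 + 3556812 - 531258 + 3582586) - (1189790*(1/547708) + 1830500*(1/2038143)) = 6080704 - (84985/39122 + 1830500/2038143) = 6080704 - 1*244824403855/79736230446 = 6080704 - 244824403855/79736230446 = 484852170593510129/79736230446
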